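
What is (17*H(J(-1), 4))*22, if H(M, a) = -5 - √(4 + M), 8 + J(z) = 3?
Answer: -1870 - 374*I ≈ -1870.0 - 374.0*I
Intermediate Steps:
J(z) = -5 (J(z) = -8 + 3 = -5)
(17*H(J(-1), 4))*22 = (17*(-5 - √(4 - 5)))*22 = (17*(-5 - √(-1)))*22 = (17*(-5 - I))*22 = (-85 - 17*I)*22 = -1870 - 374*I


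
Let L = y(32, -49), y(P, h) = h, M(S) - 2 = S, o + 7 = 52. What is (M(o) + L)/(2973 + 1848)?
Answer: -2/4821 ≈ -0.00041485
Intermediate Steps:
o = 45 (o = -7 + 52 = 45)
M(S) = 2 + S
L = -49
(M(o) + L)/(2973 + 1848) = ((2 + 45) - 49)/(2973 + 1848) = (47 - 49)/4821 = -2*1/4821 = -2/4821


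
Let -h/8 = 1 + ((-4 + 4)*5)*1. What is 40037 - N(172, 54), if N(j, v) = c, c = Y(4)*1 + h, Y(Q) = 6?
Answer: 40039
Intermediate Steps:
h = -8 (h = -8*(1 + ((-4 + 4)*5)*1) = -8*(1 + (0*5)*1) = -8*(1 + 0*1) = -8*(1 + 0) = -8*1 = -8)
c = -2 (c = 6*1 - 8 = 6 - 8 = -2)
N(j, v) = -2
40037 - N(172, 54) = 40037 - 1*(-2) = 40037 + 2 = 40039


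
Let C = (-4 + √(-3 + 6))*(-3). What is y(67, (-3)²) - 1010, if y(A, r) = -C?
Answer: -1022 + 3*√3 ≈ -1016.8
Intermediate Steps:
C = 12 - 3*√3 (C = (-4 + √3)*(-3) = 12 - 3*√3 ≈ 6.8038)
y(A, r) = -12 + 3*√3 (y(A, r) = -(12 - 3*√3) = -12 + 3*√3)
y(67, (-3)²) - 1010 = (-12 + 3*√3) - 1010 = -1022 + 3*√3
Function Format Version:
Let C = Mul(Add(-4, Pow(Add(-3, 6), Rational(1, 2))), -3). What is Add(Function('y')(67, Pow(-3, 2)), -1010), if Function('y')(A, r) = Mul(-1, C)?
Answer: Add(-1022, Mul(3, Pow(3, Rational(1, 2)))) ≈ -1016.8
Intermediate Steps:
C = Add(12, Mul(-3, Pow(3, Rational(1, 2)))) (C = Mul(Add(-4, Pow(3, Rational(1, 2))), -3) = Add(12, Mul(-3, Pow(3, Rational(1, 2)))) ≈ 6.8038)
Function('y')(A, r) = Add(-12, Mul(3, Pow(3, Rational(1, 2)))) (Function('y')(A, r) = Mul(-1, Add(12, Mul(-3, Pow(3, Rational(1, 2))))) = Add(-12, Mul(3, Pow(3, Rational(1, 2)))))
Add(Function('y')(67, Pow(-3, 2)), -1010) = Add(Add(-12, Mul(3, Pow(3, Rational(1, 2)))), -1010) = Add(-1022, Mul(3, Pow(3, Rational(1, 2))))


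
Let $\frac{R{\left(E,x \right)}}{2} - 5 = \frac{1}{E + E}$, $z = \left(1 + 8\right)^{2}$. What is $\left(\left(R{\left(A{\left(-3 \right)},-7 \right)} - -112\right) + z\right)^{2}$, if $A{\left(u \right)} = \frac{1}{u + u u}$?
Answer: $43681$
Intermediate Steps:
$A{\left(u \right)} = \frac{1}{u + u^{2}}$
$z = 81$ ($z = 9^{2} = 81$)
$R{\left(E,x \right)} = 10 + \frac{1}{E}$ ($R{\left(E,x \right)} = 10 + \frac{2}{E + E} = 10 + \frac{2}{2 E} = 10 + 2 \frac{1}{2 E} = 10 + \frac{1}{E}$)
$\left(\left(R{\left(A{\left(-3 \right)},-7 \right)} - -112\right) + z\right)^{2} = \left(\left(\left(10 + \frac{1}{\frac{1}{-3} \frac{1}{1 - 3}}\right) - -112\right) + 81\right)^{2} = \left(\left(\left(10 + \frac{1}{\left(- \frac{1}{3}\right) \frac{1}{-2}}\right) + 112\right) + 81\right)^{2} = \left(\left(\left(10 + \frac{1}{\left(- \frac{1}{3}\right) \left(- \frac{1}{2}\right)}\right) + 112\right) + 81\right)^{2} = \left(\left(\left(10 + \frac{1}{\frac{1}{6}}\right) + 112\right) + 81\right)^{2} = \left(\left(\left(10 + 6\right) + 112\right) + 81\right)^{2} = \left(\left(16 + 112\right) + 81\right)^{2} = \left(128 + 81\right)^{2} = 209^{2} = 43681$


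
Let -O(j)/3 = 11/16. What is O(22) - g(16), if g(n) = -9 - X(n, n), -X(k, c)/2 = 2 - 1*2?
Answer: 111/16 ≈ 6.9375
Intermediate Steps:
X(k, c) = 0 (X(k, c) = -2*(2 - 1*2) = -2*(2 - 2) = -2*0 = 0)
g(n) = -9 (g(n) = -9 - 1*0 = -9 + 0 = -9)
O(j) = -33/16
O(22) - g(16) = -33/16 - 1*(-9) = -33/16 + 9 = 111/16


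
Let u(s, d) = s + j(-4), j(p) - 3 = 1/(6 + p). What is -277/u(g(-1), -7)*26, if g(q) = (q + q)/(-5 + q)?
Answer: -43212/23 ≈ -1878.8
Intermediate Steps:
g(q) = 2*q/(-5 + q) (g(q) = (2*q)/(-5 + q) = 2*q/(-5 + q))
j(p) = 3 + 1/(6 + p)
u(s, d) = 7/2 + s (u(s, d) = s + (19 + 3*(-4))/(6 - 4) = s + (19 - 12)/2 = s + (1/2)*7 = s + 7/2 = 7/2 + s)
-277/u(g(-1), -7)*26 = -277/(7/2 + 2*(-1)/(-5 - 1))*26 = -277/(7/2 + 2*(-1)/(-6))*26 = -277/(7/2 + 2*(-1)*(-1/6))*26 = -277/(7/2 + 1/3)*26 = -277/23/6*26 = -277*6/23*26 = -1662/23*26 = -43212/23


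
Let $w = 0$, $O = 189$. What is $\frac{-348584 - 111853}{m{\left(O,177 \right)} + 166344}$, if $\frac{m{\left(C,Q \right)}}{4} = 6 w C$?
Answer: $- \frac{153479}{55448} \approx -2.768$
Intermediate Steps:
$m{\left(C,Q \right)} = 0$ ($m{\left(C,Q \right)} = 4 \cdot 6 \cdot 0 C = 4 \cdot 0 C = 4 \cdot 0 = 0$)
$\frac{-348584 - 111853}{m{\left(O,177 \right)} + 166344} = \frac{-348584 - 111853}{0 + 166344} = - \frac{460437}{166344} = \left(-460437\right) \frac{1}{166344} = - \frac{153479}{55448}$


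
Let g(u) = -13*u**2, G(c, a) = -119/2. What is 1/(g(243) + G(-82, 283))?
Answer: -2/1535393 ≈ -1.3026e-6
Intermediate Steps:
G(c, a) = -119/2 (G(c, a) = -119*1/2 = -119/2)
1/(g(243) + G(-82, 283)) = 1/(-13*243**2 - 119/2) = 1/(-13*59049 - 119/2) = 1/(-767637 - 119/2) = 1/(-1535393/2) = -2/1535393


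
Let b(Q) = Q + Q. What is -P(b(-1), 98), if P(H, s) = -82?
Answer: 82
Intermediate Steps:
b(Q) = 2*Q
-P(b(-1), 98) = -1*(-82) = 82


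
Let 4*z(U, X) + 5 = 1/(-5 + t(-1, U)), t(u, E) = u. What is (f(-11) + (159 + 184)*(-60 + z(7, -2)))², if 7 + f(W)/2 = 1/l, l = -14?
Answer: 12490901857009/28224 ≈ 4.4256e+8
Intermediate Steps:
f(W) = -99/7 (f(W) = -14 + 2/(-14) = -14 + 2*(-1/14) = -14 - ⅐ = -99/7)
z(U, X) = -31/24 (z(U, X) = -5/4 + 1/(4*(-5 - 1)) = -5/4 + (¼)/(-6) = -5/4 + (¼)*(-⅙) = -5/4 - 1/24 = -31/24)
(f(-11) + (159 + 184)*(-60 + z(7, -2)))² = (-99/7 + (159 + 184)*(-60 - 31/24))² = (-99/7 + 343*(-1471/24))² = (-99/7 - 504553/24)² = (-3534247/168)² = 12490901857009/28224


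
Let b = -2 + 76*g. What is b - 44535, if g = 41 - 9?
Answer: -42105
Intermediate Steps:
g = 32
b = 2430 (b = -2 + 76*32 = -2 + 2432 = 2430)
b - 44535 = 2430 - 44535 = -42105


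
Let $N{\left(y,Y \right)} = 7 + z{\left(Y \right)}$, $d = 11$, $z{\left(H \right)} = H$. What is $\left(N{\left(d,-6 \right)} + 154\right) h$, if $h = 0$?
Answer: $0$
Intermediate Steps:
$N{\left(y,Y \right)} = 7 + Y$
$\left(N{\left(d,-6 \right)} + 154\right) h = \left(\left(7 - 6\right) + 154\right) 0 = \left(1 + 154\right) 0 = 155 \cdot 0 = 0$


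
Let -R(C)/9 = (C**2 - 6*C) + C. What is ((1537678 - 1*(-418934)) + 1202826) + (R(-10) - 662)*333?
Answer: 2489442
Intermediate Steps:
R(C) = -9*C**2 + 45*C (R(C) = -9*((C**2 - 6*C) + C) = -9*(C**2 - 5*C) = -9*C**2 + 45*C)
((1537678 - 1*(-418934)) + 1202826) + (R(-10) - 662)*333 = ((1537678 - 1*(-418934)) + 1202826) + (9*(-10)*(5 - 1*(-10)) - 662)*333 = ((1537678 + 418934) + 1202826) + (9*(-10)*(5 + 10) - 662)*333 = (1956612 + 1202826) + (9*(-10)*15 - 662)*333 = 3159438 + (-1350 - 662)*333 = 3159438 - 2012*333 = 3159438 - 669996 = 2489442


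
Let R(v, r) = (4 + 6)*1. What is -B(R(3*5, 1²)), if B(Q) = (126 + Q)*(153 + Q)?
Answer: -22168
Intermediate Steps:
R(v, r) = 10 (R(v, r) = 10*1 = 10)
-B(R(3*5, 1²)) = -(19278 + 10² + 279*10) = -(19278 + 100 + 2790) = -1*22168 = -22168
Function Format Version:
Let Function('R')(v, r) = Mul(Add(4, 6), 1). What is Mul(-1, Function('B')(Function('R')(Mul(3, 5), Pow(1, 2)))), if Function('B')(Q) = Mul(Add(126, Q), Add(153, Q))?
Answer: -22168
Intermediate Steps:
Function('R')(v, r) = 10 (Function('R')(v, r) = Mul(10, 1) = 10)
Mul(-1, Function('B')(Function('R')(Mul(3, 5), Pow(1, 2)))) = Mul(-1, Add(19278, Pow(10, 2), Mul(279, 10))) = Mul(-1, Add(19278, 100, 2790)) = Mul(-1, 22168) = -22168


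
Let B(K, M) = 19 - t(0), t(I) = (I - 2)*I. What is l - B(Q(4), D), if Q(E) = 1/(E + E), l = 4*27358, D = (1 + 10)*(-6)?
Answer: 109413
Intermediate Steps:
D = -66 (D = 11*(-6) = -66)
l = 109432
t(I) = I*(-2 + I) (t(I) = (-2 + I)*I = I*(-2 + I))
Q(E) = 1/(2*E)
B(K, M) = 19 (B(K, M) = 19 - 0*(-2 + 0) = 19 - 0*(-2) = 19 - 1*0 = 19 + 0 = 19)
l - B(Q(4), D) = 109432 - 1*19 = 109432 - 19 = 109413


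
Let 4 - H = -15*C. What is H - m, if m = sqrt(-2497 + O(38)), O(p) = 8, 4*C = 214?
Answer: 1613/2 - I*sqrt(2489) ≈ 806.5 - 49.89*I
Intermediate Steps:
C = 107/2 (C = (1/4)*214 = 107/2 ≈ 53.500)
H = 1613/2 (H = 4 - (-15)*107/2 = 4 - 1*(-1605/2) = 4 + 1605/2 = 1613/2 ≈ 806.50)
m = I*sqrt(2489) (m = sqrt(-2497 + 8) = sqrt(-2489) = I*sqrt(2489) ≈ 49.89*I)
H - m = 1613/2 - I*sqrt(2489)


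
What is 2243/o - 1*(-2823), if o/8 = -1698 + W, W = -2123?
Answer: 86291221/30568 ≈ 2822.9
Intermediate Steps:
o = -30568 (o = 8*(-1698 - 2123) = 8*(-3821) = -30568)
2243/o - 1*(-2823) = 2243/(-30568) - 1*(-2823) = 2243*(-1/30568) + 2823 = -2243/30568 + 2823 = 86291221/30568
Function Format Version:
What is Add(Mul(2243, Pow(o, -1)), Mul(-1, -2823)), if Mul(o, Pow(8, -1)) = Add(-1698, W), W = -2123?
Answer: Rational(86291221, 30568) ≈ 2822.9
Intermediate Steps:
o = -30568 (o = Mul(8, Add(-1698, -2123)) = Mul(8, -3821) = -30568)
Add(Mul(2243, Pow(o, -1)), Mul(-1, -2823)) = Add(Mul(2243, Pow(-30568, -1)), Mul(-1, -2823)) = Add(Mul(2243, Rational(-1, 30568)), 2823) = Add(Rational(-2243, 30568), 2823) = Rational(86291221, 30568)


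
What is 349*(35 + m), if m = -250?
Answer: -75035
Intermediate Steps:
349*(35 + m) = 349*(35 - 250) = 349*(-215) = -75035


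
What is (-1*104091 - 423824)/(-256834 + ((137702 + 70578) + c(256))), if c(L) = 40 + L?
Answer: 527915/48258 ≈ 10.939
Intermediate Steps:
(-1*104091 - 423824)/(-256834 + ((137702 + 70578) + c(256))) = (-1*104091 - 423824)/(-256834 + ((137702 + 70578) + (40 + 256))) = (-104091 - 423824)/(-256834 + (208280 + 296)) = -527915/(-256834 + 208576) = -527915/(-48258) = -527915*(-1/48258) = 527915/48258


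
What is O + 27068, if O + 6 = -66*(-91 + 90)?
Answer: 27128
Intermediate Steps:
O = 60 (O = -6 - 66*(-91 + 90) = -6 - 66*(-1) = -6 + 66 = 60)
O + 27068 = 60 + 27068 = 27128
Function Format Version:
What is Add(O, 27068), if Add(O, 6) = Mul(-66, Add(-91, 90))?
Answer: 27128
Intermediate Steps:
O = 60 (O = Add(-6, Mul(-66, Add(-91, 90))) = Add(-6, Mul(-66, -1)) = Add(-6, 66) = 60)
Add(O, 27068) = Add(60, 27068) = 27128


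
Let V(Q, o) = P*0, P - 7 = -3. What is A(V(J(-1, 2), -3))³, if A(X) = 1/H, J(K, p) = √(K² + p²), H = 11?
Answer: 1/1331 ≈ 0.00075131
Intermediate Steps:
P = 4 (P = 7 - 3 = 4)
V(Q, o) = 0 (V(Q, o) = 4*0 = 0)
A(X) = 1/11
A(V(J(-1, 2), -3))³ = (1/11)³ = 1/1331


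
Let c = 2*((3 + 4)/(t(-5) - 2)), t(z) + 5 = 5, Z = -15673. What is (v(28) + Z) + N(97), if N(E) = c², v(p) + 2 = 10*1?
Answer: -15616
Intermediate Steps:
v(p) = 8 (v(p) = -2 + 10*1 = -2 + 10 = 8)
t(z) = 0 (t(z) = -5 + 5 = 0)
c = -7 (c = 2*((3 + 4)/(0 - 2)) = 2*(7/(-2)) = 2*(7*(-½)) = 2*(-7/2) = -7)
N(E) = 49 (N(E) = (-7)² = 49)
(v(28) + Z) + N(97) = (8 - 15673) + 49 = -15665 + 49 = -15616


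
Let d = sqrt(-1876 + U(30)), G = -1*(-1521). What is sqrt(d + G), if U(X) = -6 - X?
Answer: sqrt(1521 + 2*I*sqrt(478)) ≈ 39.004 + 0.5605*I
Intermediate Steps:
G = 1521
d = 2*I*sqrt(478) (d = sqrt(-1876 + (-6 - 1*30)) = sqrt(-1876 + (-6 - 30)) = sqrt(-1876 - 36) = sqrt(-1912) = 2*I*sqrt(478) ≈ 43.726*I)
sqrt(d + G) = sqrt(2*I*sqrt(478) + 1521) = sqrt(1521 + 2*I*sqrt(478))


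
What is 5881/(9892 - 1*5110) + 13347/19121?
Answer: 176275955/91436622 ≈ 1.9278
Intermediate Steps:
5881/(9892 - 1*5110) + 13347/19121 = 5881/(9892 - 5110) + 13347*(1/19121) = 5881/4782 + 13347/19121 = 176275955/91436622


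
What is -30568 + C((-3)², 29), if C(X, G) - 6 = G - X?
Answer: -30542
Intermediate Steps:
C(X, G) = 6 + G - X (C(X, G) = 6 + (G - X) = 6 + G - X)
-30568 + C((-3)², 29) = -30568 + (6 + 29 - 1*(-3)²) = -30568 + (6 + 29 - 1*9) = -30568 + (6 + 29 - 9) = -30568 + 26 = -30542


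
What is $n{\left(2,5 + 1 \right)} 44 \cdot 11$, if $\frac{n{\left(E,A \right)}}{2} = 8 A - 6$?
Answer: $40656$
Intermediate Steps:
$n{\left(E,A \right)} = -12 + 16 A$ ($n{\left(E,A \right)} = 2 \left(8 A - 6\right) = 2 \left(-6 + 8 A\right) = -12 + 16 A$)
$n{\left(2,5 + 1 \right)} 44 \cdot 11 = \left(-12 + 16 \left(5 + 1\right)\right) 44 \cdot 11 = \left(-12 + 16 \cdot 6\right) 44 \cdot 11 = \left(-12 + 96\right) 44 \cdot 11 = 84 \cdot 44 \cdot 11 = 3696 \cdot 11 = 40656$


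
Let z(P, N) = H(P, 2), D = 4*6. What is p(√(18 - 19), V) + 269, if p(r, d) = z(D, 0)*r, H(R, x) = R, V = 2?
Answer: 269 + 24*I ≈ 269.0 + 24.0*I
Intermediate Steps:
D = 24
z(P, N) = P
p(r, d) = 24*r
p(√(18 - 19), V) + 269 = 24*√(18 - 19) + 269 = 24*√(-1) + 269 = 24*I + 269 = 269 + 24*I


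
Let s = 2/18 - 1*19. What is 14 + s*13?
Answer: -2084/9 ≈ -231.56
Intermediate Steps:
s = -170/9 (s = 2*(1/18) - 19 = ⅑ - 19 = -170/9 ≈ -18.889)
14 + s*13 = 14 - 170/9*13 = 14 - 2210/9 = -2084/9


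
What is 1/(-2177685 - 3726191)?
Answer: -1/5903876 ≈ -1.6938e-7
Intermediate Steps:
1/(-2177685 - 3726191) = 1/(-5903876) = -1/5903876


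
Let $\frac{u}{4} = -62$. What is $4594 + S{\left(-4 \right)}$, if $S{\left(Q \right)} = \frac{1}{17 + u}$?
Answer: $\frac{1061213}{231} \approx 4594.0$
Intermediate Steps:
$u = -248$ ($u = 4 \left(-62\right) = -248$)
$S{\left(Q \right)} = - \frac{1}{231}$ ($S{\left(Q \right)} = \frac{1}{17 - 248} = \frac{1}{-231} = - \frac{1}{231}$)
$4594 + S{\left(-4 \right)} = 4594 - \frac{1}{231} = \frac{1061213}{231}$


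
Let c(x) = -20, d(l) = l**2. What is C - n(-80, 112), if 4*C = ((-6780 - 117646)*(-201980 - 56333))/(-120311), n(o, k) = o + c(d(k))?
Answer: -16046364469/240622 ≈ -66687.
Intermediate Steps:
n(o, k) = -20 + o (n(o, k) = o - 20 = -20 + o)
C = -16070426669/240622 (C = (((-6780 - 117646)*(-201980 - 56333))/(-120311))/4 = (-124426*(-258313)*(-1/120311))/4 = (32140853338*(-1/120311))/4 = (1/4)*(-32140853338/120311) = -16070426669/240622 ≈ -66787.)
C - n(-80, 112) = -16070426669/240622 - (-20 - 80) = -16070426669/240622 - 1*(-100) = -16070426669/240622 + 100 = -16046364469/240622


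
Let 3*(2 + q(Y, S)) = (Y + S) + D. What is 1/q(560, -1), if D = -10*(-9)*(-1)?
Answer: 3/463 ≈ 0.0064795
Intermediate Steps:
D = -90 (D = 90*(-1) = -90)
q(Y, S) = -32 + S/3 + Y/3 (q(Y, S) = -2 + ((Y + S) - 90)/3 = -2 + ((S + Y) - 90)/3 = -2 + (-90 + S + Y)/3 = -2 + (-30 + S/3 + Y/3) = -32 + S/3 + Y/3)
1/q(560, -1) = 1/(-32 + (⅓)*(-1) + (⅓)*560) = 1/(-32 - ⅓ + 560/3) = 1/(463/3) = 3/463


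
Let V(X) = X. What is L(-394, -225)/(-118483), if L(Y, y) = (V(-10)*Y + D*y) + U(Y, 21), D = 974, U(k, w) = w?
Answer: 215189/118483 ≈ 1.8162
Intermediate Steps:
L(Y, y) = 21 - 10*Y + 974*y (L(Y, y) = (-10*Y + 974*y) + 21 = 21 - 10*Y + 974*y)
L(-394, -225)/(-118483) = (21 - 10*(-394) + 974*(-225))/(-118483) = (21 + 3940 - 219150)*(-1/118483) = -215189*(-1/118483) = 215189/118483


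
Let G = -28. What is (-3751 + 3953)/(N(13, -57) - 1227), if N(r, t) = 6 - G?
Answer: -202/1193 ≈ -0.16932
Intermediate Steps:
N(r, t) = 34 (N(r, t) = 6 - 1*(-28) = 6 + 28 = 34)
(-3751 + 3953)/(N(13, -57) - 1227) = (-3751 + 3953)/(34 - 1227) = 202/(-1193) = 202*(-1/1193) = -202/1193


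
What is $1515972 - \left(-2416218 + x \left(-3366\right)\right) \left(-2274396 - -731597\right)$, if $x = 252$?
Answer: $-5036388679578$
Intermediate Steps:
$1515972 - \left(-2416218 + x \left(-3366\right)\right) \left(-2274396 - -731597\right) = 1515972 - \left(-2416218 + 252 \left(-3366\right)\right) \left(-2274396 - -731597\right) = 1515972 - \left(-2416218 - 848232\right) \left(-2274396 + 731597\right) = 1515972 - \left(-3264450\right) \left(-1542799\right) = 1515972 - 5036390195550 = -5036388679578$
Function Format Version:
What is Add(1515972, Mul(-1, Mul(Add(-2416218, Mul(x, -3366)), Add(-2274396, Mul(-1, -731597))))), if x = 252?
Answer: -5036388679578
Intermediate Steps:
Add(1515972, Mul(-1, Mul(Add(-2416218, Mul(x, -3366)), Add(-2274396, Mul(-1, -731597))))) = Add(1515972, Mul(-1, Mul(Add(-2416218, Mul(252, -3366)), Add(-2274396, Mul(-1, -731597))))) = Add(1515972, Mul(-1, Mul(Add(-2416218, -848232), Add(-2274396, 731597)))) = Add(1515972, Mul(-1, Mul(-3264450, -1542799))) = Add(1515972, Mul(-1, 5036390195550)) = Add(1515972, -5036390195550) = -5036388679578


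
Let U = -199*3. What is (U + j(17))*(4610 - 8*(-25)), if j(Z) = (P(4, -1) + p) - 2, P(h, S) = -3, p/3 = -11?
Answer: -3054350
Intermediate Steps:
p = -33 (p = 3*(-11) = -33)
j(Z) = -38 (j(Z) = (-3 - 33) - 2 = -36 - 2 = -38)
U = -597
(U + j(17))*(4610 - 8*(-25)) = (-597 - 38)*(4610 - 8*(-25)) = -635*(4610 + 200) = -635*4810 = -3054350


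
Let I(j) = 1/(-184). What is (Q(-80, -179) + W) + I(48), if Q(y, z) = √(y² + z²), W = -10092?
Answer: -1856929/184 + √38441 ≈ -9895.9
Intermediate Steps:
I(j) = -1/184
(Q(-80, -179) + W) + I(48) = (√((-80)² + (-179)²) - 10092) - 1/184 = (√(6400 + 32041) - 10092) - 1/184 = (√38441 - 10092) - 1/184 = (-10092 + √38441) - 1/184 = -1856929/184 + √38441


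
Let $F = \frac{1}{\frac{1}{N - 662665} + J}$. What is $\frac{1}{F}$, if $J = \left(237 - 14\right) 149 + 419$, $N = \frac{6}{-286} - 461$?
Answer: $\frac{3190549948423}{94827021} \approx 33646.0$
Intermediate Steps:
$N = - \frac{65926}{143}$ ($N = 6 \left(- \frac{1}{286}\right) - 461 = - \frac{3}{143} - 461 = - \frac{65926}{143} \approx -461.02$)
$J = 33646$ ($J = 223 \cdot 149 + 419 = 33227 + 419 = 33646$)
$F = \frac{94827021}{3190549948423}$ ($F = \frac{1}{\frac{1}{- \frac{65926}{143} - 662665} + 33646} = \frac{1}{\frac{1}{- \frac{94827021}{143}} + 33646} = \frac{1}{- \frac{143}{94827021} + 33646} = \frac{1}{\frac{3190549948423}{94827021}} = \frac{94827021}{3190549948423} \approx 2.9721 \cdot 10^{-5}$)
$\frac{1}{F} = \frac{1}{\frac{94827021}{3190549948423}} = \frac{3190549948423}{94827021}$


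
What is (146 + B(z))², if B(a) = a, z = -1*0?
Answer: 21316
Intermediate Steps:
z = 0
(146 + B(z))² = (146 + 0)² = 146² = 21316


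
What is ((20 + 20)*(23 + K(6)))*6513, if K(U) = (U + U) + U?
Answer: 10681320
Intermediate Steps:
K(U) = 3*U (K(U) = 2*U + U = 3*U)
((20 + 20)*(23 + K(6)))*6513 = ((20 + 20)*(23 + 3*6))*6513 = (40*(23 + 18))*6513 = (40*41)*6513 = 1640*6513 = 10681320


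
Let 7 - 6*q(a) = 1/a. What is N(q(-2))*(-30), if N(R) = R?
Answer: -75/2 ≈ -37.500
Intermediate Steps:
q(a) = 7/6 - 1/(6*a)
N(q(-2))*(-30) = ((⅙)*(-1 + 7*(-2))/(-2))*(-30) = ((⅙)*(-½)*(-1 - 14))*(-30) = ((⅙)*(-½)*(-15))*(-30) = (5/4)*(-30) = -75/2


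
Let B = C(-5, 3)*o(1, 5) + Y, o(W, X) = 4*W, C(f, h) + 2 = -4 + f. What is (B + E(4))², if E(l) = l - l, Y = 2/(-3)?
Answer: 17956/9 ≈ 1995.1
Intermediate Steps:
Y = -⅔ (Y = 2*(-⅓) = -⅔ ≈ -0.66667)
C(f, h) = -6 + f (C(f, h) = -2 + (-4 + f) = -6 + f)
E(l) = 0
B = -134/3 (B = (-6 - 5)*(4*1) - ⅔ = -11*4 - ⅔ = -44 - ⅔ = -134/3 ≈ -44.667)
(B + E(4))² = (-134/3 + 0)² = (-134/3)² = 17956/9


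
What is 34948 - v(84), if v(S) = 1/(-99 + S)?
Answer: 524221/15 ≈ 34948.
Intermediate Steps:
34948 - v(84) = 34948 - 1/(-99 + 84) = 34948 - 1/(-15) = 34948 - 1*(-1/15) = 34948 + 1/15 = 524221/15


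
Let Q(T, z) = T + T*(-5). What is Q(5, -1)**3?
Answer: -8000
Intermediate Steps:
Q(T, z) = -4*T (Q(T, z) = T - 5*T = -4*T)
Q(5, -1)**3 = (-4*5)**3 = (-20)**3 = -8000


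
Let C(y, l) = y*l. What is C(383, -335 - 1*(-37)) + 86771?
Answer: -27363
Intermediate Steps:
C(y, l) = l*y
C(383, -335 - 1*(-37)) + 86771 = (-335 - 1*(-37))*383 + 86771 = (-335 + 37)*383 + 86771 = -298*383 + 86771 = -114134 + 86771 = -27363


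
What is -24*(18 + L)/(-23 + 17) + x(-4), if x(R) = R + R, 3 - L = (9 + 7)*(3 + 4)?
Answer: -372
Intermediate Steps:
L = -109 (L = 3 - (9 + 7)*(3 + 4) = 3 - 16*7 = 3 - 1*112 = 3 - 112 = -109)
x(R) = 2*R
-24*(18 + L)/(-23 + 17) + x(-4) = -24*(18 - 109)/(-23 + 17) + 2*(-4) = -(-2184)/(-6) - 8 = -(-2184)*(-1)/6 - 8 = -24*91/6 - 8 = -364 - 8 = -372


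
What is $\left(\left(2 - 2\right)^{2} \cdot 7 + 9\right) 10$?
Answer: $90$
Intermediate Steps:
$\left(\left(2 - 2\right)^{2} \cdot 7 + 9\right) 10 = \left(0^{2} \cdot 7 + 9\right) 10 = \left(0 \cdot 7 + 9\right) 10 = \left(0 + 9\right) 10 = 9 \cdot 10 = 90$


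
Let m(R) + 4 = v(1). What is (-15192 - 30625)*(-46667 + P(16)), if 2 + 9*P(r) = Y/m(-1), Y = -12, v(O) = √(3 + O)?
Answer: 19243094183/9 ≈ 2.1381e+9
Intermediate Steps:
m(R) = -2 (m(R) = -4 + √(3 + 1) = -4 + √4 = -4 + 2 = -2)
P(r) = 4/9 (P(r) = -2/9 + (-12/(-2))/9 = -2/9 + (-12*(-½))/9 = -2/9 + (⅑)*6 = -2/9 + ⅔ = 4/9)
(-15192 - 30625)*(-46667 + P(16)) = (-15192 - 30625)*(-46667 + 4/9) = -45817*(-419999/9) = 19243094183/9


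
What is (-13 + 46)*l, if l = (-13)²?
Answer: 5577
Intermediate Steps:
l = 169
(-13 + 46)*l = (-13 + 46)*169 = 33*169 = 5577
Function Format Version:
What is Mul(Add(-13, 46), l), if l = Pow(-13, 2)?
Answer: 5577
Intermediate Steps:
l = 169
Mul(Add(-13, 46), l) = Mul(Add(-13, 46), 169) = Mul(33, 169) = 5577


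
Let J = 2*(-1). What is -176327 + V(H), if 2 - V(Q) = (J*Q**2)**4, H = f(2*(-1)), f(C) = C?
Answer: -180421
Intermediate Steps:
H = -2 (H = 2*(-1) = -2)
J = -2
V(Q) = 2 - 16*Q**8 (V(Q) = 2 - (-2*Q**2)**4 = 2 - 16*Q**8)
-176327 + V(H) = -176327 + (2 - 16*(-2)**8) = -176327 + (2 - 16*256) = -176327 + (2 - 4096) = -176327 - 4094 = -180421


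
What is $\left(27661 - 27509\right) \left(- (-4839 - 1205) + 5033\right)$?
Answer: $1683704$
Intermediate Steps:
$\left(27661 - 27509\right) \left(- (-4839 - 1205) + 5033\right) = 152 \left(\left(-1\right) \left(-6044\right) + 5033\right) = 152 \left(6044 + 5033\right) = 152 \cdot 11077 = 1683704$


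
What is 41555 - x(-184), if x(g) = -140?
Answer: 41695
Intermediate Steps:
41555 - x(-184) = 41555 - 1*(-140) = 41555 + 140 = 41695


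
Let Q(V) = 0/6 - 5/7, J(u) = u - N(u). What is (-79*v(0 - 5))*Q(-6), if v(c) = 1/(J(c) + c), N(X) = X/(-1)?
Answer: -79/21 ≈ -3.7619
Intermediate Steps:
N(X) = -X (N(X) = X*(-1) = -X)
J(u) = 2*u (J(u) = u - (-1)*u = u + u = 2*u)
v(c) = 1/(3*c) (v(c) = 1/(2*c + c) = 1/(3*c))
Q(V) = -5/7 (Q(V) = 0*(⅙) - 5*⅐ = 0 - 5/7 = -5/7)
(-79*v(0 - 5))*Q(-6) = -79/(3*(0 - 5))*(-5/7) = -79/(3*(-5))*(-5/7) = -79*(-1)/(3*5)*(-5/7) = -79*(-1/15)*(-5/7) = (79/15)*(-5/7) = -79/21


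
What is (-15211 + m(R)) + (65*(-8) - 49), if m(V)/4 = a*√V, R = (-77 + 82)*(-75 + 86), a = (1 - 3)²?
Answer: -15780 + 16*√55 ≈ -15661.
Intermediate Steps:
a = 4 (a = (-2)² = 4)
R = 55 (R = 5*11 = 55)
m(V) = 16*√V (m(V) = 4*(4*√V) = 16*√V)
(-15211 + m(R)) + (65*(-8) - 49) = (-15211 + 16*√55) + (65*(-8) - 49) = (-15211 + 16*√55) + (-520 - 49) = (-15211 + 16*√55) - 569 = -15780 + 16*√55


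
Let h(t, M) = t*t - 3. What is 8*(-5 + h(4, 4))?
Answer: 64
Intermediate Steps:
h(t, M) = -3 + t² (h(t, M) = t² - 3 = -3 + t²)
8*(-5 + h(4, 4)) = 8*(-5 + (-3 + 4²)) = 8*(-5 + (-3 + 16)) = 8*(-5 + 13) = 8*8 = 64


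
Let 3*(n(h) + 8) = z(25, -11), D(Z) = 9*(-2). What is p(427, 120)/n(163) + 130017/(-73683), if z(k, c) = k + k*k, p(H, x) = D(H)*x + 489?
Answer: -150254507/15375186 ≈ -9.7725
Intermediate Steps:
D(Z) = -18
p(H, x) = 489 - 18*x (p(H, x) = -18*x + 489 = 489 - 18*x)
z(k, c) = k + k**2
n(h) = 626/3 (n(h) = -8 + (25*(1 + 25))/3 = -8 + (25*26)/3 = -8 + (1/3)*650 = -8 + 650/3 = 626/3)
p(427, 120)/n(163) + 130017/(-73683) = (489 - 18*120)/(626/3) + 130017/(-73683) = (489 - 2160)*(3/626) + 130017*(-1/73683) = -1671*3/626 - 43339/24561 = -5013/626 - 43339/24561 = -150254507/15375186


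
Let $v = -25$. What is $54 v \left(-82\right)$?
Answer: $110700$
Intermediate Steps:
$54 v \left(-82\right) = 54 \left(-25\right) \left(-82\right) = \left(-1350\right) \left(-82\right) = 110700$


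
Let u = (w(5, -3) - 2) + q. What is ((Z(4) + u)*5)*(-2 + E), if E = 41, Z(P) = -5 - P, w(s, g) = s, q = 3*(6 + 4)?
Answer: 4680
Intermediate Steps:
q = 30 (q = 3*10 = 30)
u = 33 (u = (5 - 2) + 30 = 3 + 30 = 33)
((Z(4) + u)*5)*(-2 + E) = (((-5 - 1*4) + 33)*5)*(-2 + 41) = (((-5 - 4) + 33)*5)*39 = ((-9 + 33)*5)*39 = (24*5)*39 = 120*39 = 4680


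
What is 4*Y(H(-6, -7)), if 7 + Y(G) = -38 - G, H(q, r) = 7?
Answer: -208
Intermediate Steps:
Y(G) = -45 - G (Y(G) = -7 + (-38 - G) = -45 - G)
4*Y(H(-6, -7)) = 4*(-45 - 1*7) = 4*(-45 - 7) = 4*(-52) = -208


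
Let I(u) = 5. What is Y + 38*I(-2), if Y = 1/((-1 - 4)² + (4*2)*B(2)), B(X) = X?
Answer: 7791/41 ≈ 190.02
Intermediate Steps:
Y = 1/41 (Y = 1/((-1 - 4)² + (4*2)*2) = 1/((-5)² + 8*2) = 1/(25 + 16) = 1/41 ≈ 0.024390)
Y + 38*I(-2) = 1/41 + 38*5 = 1/41 + 190 = 7791/41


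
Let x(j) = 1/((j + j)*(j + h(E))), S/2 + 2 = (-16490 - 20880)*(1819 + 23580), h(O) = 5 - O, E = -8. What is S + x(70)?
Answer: -22058493087679/11620 ≈ -1.8983e+9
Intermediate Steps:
S = -1898321264 (S = -4 + 2*((-16490 - 20880)*(1819 + 23580)) = -4 + 2*(-37370*25399) = -4 + 2*(-949160630) = -4 - 1898321260 = -1898321264)
x(j) = 1/(2*j*(13 + j)) (x(j) = 1/((j + j)*(j + (5 - 1*(-8)))) = 1/((2*j)*(j + (5 + 8))) = 1/((2*j)*(j + 13)) = 1/((2*j)*(13 + j)) = 1/(2*j*(13 + j)))
S + x(70) = -1898321264 + (½)/(70*(13 + 70)) = -1898321264 + (½)*(1/70)/83 = -1898321264 + (½)*(1/70)*(1/83) = -1898321264 + 1/11620 = -22058493087679/11620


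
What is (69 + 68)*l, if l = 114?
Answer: 15618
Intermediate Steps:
(69 + 68)*l = (69 + 68)*114 = 137*114 = 15618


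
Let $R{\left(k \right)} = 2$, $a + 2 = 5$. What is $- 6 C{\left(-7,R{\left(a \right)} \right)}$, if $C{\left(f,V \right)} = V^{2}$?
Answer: $-24$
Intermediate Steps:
$a = 3$ ($a = -2 + 5 = 3$)
$- 6 C{\left(-7,R{\left(a \right)} \right)} = - 6 \cdot 2^{2} = \left(-6\right) 4 = -24$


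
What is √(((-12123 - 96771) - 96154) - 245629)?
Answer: I*√450677 ≈ 671.33*I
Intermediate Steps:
√(((-12123 - 96771) - 96154) - 245629) = √((-108894 - 96154) - 245629) = √(-205048 - 245629) = √(-450677) = I*√450677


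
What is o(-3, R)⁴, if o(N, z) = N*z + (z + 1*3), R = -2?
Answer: 2401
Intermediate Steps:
o(N, z) = 3 + z + N*z (o(N, z) = N*z + (z + 3) = N*z + (3 + z) = 3 + z + N*z)
o(-3, R)⁴ = (3 - 2 - 3*(-2))⁴ = (3 - 2 + 6)⁴ = 7⁴ = 2401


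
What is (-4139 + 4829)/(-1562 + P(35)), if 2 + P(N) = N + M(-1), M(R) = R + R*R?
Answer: -690/1529 ≈ -0.45128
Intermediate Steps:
M(R) = R + R**2
P(N) = -2 + N (P(N) = -2 + (N - (1 - 1)) = -2 + (N - 1*0) = -2 + (N + 0) = -2 + N)
(-4139 + 4829)/(-1562 + P(35)) = (-4139 + 4829)/(-1562 + (-2 + 35)) = 690/(-1562 + 33) = 690/(-1529) = 690*(-1/1529) = -690/1529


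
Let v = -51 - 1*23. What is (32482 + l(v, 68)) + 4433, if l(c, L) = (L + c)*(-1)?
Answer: 36921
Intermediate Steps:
v = -74 (v = -51 - 23 = -74)
l(c, L) = -L - c
(32482 + l(v, 68)) + 4433 = (32482 + (-1*68 - 1*(-74))) + 4433 = (32482 + (-68 + 74)) + 4433 = (32482 + 6) + 4433 = 32488 + 4433 = 36921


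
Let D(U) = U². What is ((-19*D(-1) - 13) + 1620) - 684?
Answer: 904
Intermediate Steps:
((-19*D(-1) - 13) + 1620) - 684 = ((-19*(-1)² - 13) + 1620) - 684 = ((-19*1 - 13) + 1620) - 684 = ((-19 - 13) + 1620) - 684 = (-32 + 1620) - 684 = 1588 - 684 = 904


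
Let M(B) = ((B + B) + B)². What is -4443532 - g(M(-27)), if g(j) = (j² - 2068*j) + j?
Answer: -33928666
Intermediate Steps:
M(B) = 9*B² (M(B) = (2*B + B)² = (3*B)² = 9*B²)
g(j) = j² - 2067*j
-4443532 - g(M(-27)) = -4443532 - 9*(-27)²*(-2067 + 9*(-27)²) = -4443532 - 9*729*(-2067 + 9*729) = -4443532 - 6561*(-2067 + 6561) = -4443532 - 6561*4494 = -4443532 - 1*29485134 = -4443532 - 29485134 = -33928666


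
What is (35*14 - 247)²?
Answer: 59049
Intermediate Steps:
(35*14 - 247)² = (490 - 247)² = 243² = 59049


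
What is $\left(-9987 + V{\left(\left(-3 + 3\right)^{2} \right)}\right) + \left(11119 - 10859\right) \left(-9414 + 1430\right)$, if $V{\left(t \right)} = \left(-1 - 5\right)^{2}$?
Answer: $-2085791$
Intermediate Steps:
$V{\left(t \right)} = 36$ ($V{\left(t \right)} = \left(-6\right)^{2} = 36$)
$\left(-9987 + V{\left(\left(-3 + 3\right)^{2} \right)}\right) + \left(11119 - 10859\right) \left(-9414 + 1430\right) = \left(-9987 + 36\right) + \left(11119 - 10859\right) \left(-9414 + 1430\right) = -9951 + 260 \left(-7984\right) = -9951 - 2075840 = -2085791$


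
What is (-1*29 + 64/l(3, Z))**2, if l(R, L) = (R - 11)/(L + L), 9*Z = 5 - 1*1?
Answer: 105625/81 ≈ 1304.0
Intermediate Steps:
Z = 4/9 (Z = (5 - 1*1)/9 = (5 - 1)/9 = (1/9)*4 = 4/9 ≈ 0.44444)
l(R, L) = (-11 + R)/(2*L) (l(R, L) = (-11 + R)/((2*L)) = (-11 + R)*(1/(2*L)) = (-11 + R)/(2*L))
(-1*29 + 64/l(3, Z))**2 = (-1*29 + 64/(((-11 + 3)/(2*(4/9)))))**2 = (-29 + 64/(((1/2)*(9/4)*(-8))))**2 = (-29 + 64/(-9))**2 = (-29 + 64*(-1/9))**2 = (-29 - 64/9)**2 = (-325/9)**2 = 105625/81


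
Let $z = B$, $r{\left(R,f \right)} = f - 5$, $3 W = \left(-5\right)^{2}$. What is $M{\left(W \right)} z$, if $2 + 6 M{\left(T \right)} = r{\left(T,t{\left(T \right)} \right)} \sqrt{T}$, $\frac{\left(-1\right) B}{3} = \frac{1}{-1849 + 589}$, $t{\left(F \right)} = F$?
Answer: $- \frac{1}{1260} + \frac{5 \sqrt{3}}{2268} \approx 0.0030248$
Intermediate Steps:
$W = \frac{25}{3}$ ($W = \frac{\left(-5\right)^{2}}{3} = \frac{1}{3} \cdot 25 = \frac{25}{3} \approx 8.3333$)
$r{\left(R,f \right)} = -5 + f$
$B = \frac{1}{420}$ ($B = - \frac{3}{-1849 + 589} = - \frac{3}{-1260} = \left(-3\right) \left(- \frac{1}{1260}\right) = \frac{1}{420} \approx 0.002381$)
$z = \frac{1}{420} \approx 0.002381$
$M{\left(T \right)} = - \frac{1}{3} + \frac{\sqrt{T} \left(-5 + T\right)}{6}$ ($M{\left(T \right)} = - \frac{1}{3} + \frac{\left(-5 + T\right) \sqrt{T}}{6} = - \frac{1}{3} + \frac{\sqrt{T} \left(-5 + T\right)}{6}$)
$M{\left(W \right)} z = \left(- \frac{1}{3} + \frac{\sqrt{\frac{25}{3}} \left(-5 + \frac{25}{3}\right)}{6}\right) \frac{1}{420} = \left(- \frac{1}{3} + \frac{1}{6} \frac{5 \sqrt{3}}{3} \cdot \frac{10}{3}\right) \frac{1}{420} = \left(- \frac{1}{3} + \frac{25 \sqrt{3}}{27}\right) \frac{1}{420} = - \frac{1}{1260} + \frac{5 \sqrt{3}}{2268}$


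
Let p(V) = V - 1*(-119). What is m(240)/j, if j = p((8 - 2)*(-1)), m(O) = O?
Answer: 240/113 ≈ 2.1239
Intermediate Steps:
p(V) = 119 + V (p(V) = V + 119 = 119 + V)
j = 113 (j = 119 + (8 - 2)*(-1) = 119 + 6*(-1) = 119 - 6 = 113)
m(240)/j = 240/113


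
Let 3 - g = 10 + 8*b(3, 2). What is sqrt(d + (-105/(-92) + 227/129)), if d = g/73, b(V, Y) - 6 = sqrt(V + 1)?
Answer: sqrt(361856201199)/433182 ≈ 1.3887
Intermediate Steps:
b(V, Y) = 6 + sqrt(1 + V) (b(V, Y) = 6 + sqrt(V + 1) = 6 + sqrt(1 + V))
g = -71 (g = 3 - (10 + 8*(6 + sqrt(1 + 3))) = 3 - (10 + 8*(6 + sqrt(4))) = 3 - (10 + 8*(6 + 2)) = 3 - (10 + 8*8) = 3 - (10 + 64) = 3 - 1*74 = 3 - 74 = -71)
d = -71/73 ≈ -0.97260
sqrt(d + (-105/(-92) + 227/129)) = sqrt(-71/73 + (-105/(-92) + 227/129)) = sqrt(-71/73 + (-105*(-1/92) + 227*(1/129))) = sqrt(-71/73 + (105/92 + 227/129)) = sqrt(-71/73 + 34429/11868) = sqrt(1670689/866364) = sqrt(361856201199)/433182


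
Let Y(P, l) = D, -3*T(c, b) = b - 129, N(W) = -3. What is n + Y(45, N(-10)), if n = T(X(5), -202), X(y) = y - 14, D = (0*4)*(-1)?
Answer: 331/3 ≈ 110.33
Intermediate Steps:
D = 0 (D = 0*(-1) = 0)
X(y) = -14 + y
T(c, b) = 43 - b/3 (T(c, b) = -(b - 129)/3 = -(-129 + b)/3 = 43 - b/3)
Y(P, l) = 0
n = 331/3 (n = 43 - ⅓*(-202) = 43 + 202/3 = 331/3 ≈ 110.33)
n + Y(45, N(-10)) = 331/3 + 0 = 331/3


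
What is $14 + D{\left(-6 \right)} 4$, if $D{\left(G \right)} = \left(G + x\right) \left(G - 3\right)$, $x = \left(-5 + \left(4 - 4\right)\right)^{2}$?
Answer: $-670$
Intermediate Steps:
$x = 25$ ($x = \left(-5 + 0\right)^{2} = \left(-5\right)^{2} = 25$)
$D{\left(G \right)} = \left(-3 + G\right) \left(25 + G\right)$ ($D{\left(G \right)} = \left(G + 25\right) \left(G - 3\right) = \left(25 + G\right) \left(-3 + G\right) = \left(-3 + G\right) \left(25 + G\right)$)
$14 + D{\left(-6 \right)} 4 = 14 + \left(-75 + \left(-6\right)^{2} + 22 \left(-6\right)\right) 4 = 14 + \left(-75 + 36 - 132\right) 4 = 14 - 684 = -670$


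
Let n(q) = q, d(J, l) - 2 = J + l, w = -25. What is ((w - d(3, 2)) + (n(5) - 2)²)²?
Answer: 529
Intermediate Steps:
d(J, l) = 2 + J + l (d(J, l) = 2 + (J + l) = 2 + J + l)
((w - d(3, 2)) + (n(5) - 2)²)² = ((-25 - (2 + 3 + 2)) + (5 - 2)²)² = ((-25 - 1*7) + 3²)² = ((-25 - 7) + 9)² = (-32 + 9)² = (-23)² = 529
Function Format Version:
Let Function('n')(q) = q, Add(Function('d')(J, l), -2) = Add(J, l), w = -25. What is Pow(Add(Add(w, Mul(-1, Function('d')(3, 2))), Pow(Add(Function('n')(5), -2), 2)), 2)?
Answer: 529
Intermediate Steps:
Function('d')(J, l) = Add(2, J, l) (Function('d')(J, l) = Add(2, Add(J, l)) = Add(2, J, l))
Pow(Add(Add(w, Mul(-1, Function('d')(3, 2))), Pow(Add(Function('n')(5), -2), 2)), 2) = Pow(Add(Add(-25, Mul(-1, Add(2, 3, 2))), Pow(Add(5, -2), 2)), 2) = Pow(Add(Add(-25, Mul(-1, 7)), Pow(3, 2)), 2) = Pow(Add(Add(-25, -7), 9), 2) = Pow(Add(-32, 9), 2) = Pow(-23, 2) = 529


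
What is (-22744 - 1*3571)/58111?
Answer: -26315/58111 ≈ -0.45284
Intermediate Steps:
(-22744 - 1*3571)/58111 = (-22744 - 3571)*(1/58111) = -26315*1/58111 = -26315/58111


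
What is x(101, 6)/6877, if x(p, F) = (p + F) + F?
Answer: 113/6877 ≈ 0.016432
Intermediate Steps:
x(p, F) = p + 2*F (x(p, F) = (F + p) + F = p + 2*F)
x(101, 6)/6877 = (101 + 2*6)/6877 = (101 + 12)*(1/6877) = 113*(1/6877) = 113/6877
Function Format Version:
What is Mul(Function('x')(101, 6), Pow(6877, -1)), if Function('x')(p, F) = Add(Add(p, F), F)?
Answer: Rational(113, 6877) ≈ 0.016432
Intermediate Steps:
Function('x')(p, F) = Add(p, Mul(2, F)) (Function('x')(p, F) = Add(Add(F, p), F) = Add(p, Mul(2, F)))
Mul(Function('x')(101, 6), Pow(6877, -1)) = Mul(Add(101, Mul(2, 6)), Pow(6877, -1)) = Mul(Add(101, 12), Rational(1, 6877)) = Mul(113, Rational(1, 6877)) = Rational(113, 6877)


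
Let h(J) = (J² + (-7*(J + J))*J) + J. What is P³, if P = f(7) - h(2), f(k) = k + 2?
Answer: 205379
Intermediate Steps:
f(k) = 2 + k
h(J) = J - 13*J² (h(J) = (J² + (-14*J)*J) + J = (J² - 14*J²) + J = -13*J² + J = J - 13*J²)
P = 59 (P = (2 + 7) - 2*(1 - 13*2) = 9 - 2*(1 - 26) = 9 - 2*(-25) = 9 - 1*(-50) = 9 + 50 = 59)
P³ = 59³ = 205379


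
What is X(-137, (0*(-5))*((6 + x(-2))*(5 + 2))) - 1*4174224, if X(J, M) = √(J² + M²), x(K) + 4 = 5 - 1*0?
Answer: -4174087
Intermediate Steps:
x(K) = 1 (x(K) = -4 + (5 - 1*0) = -4 + (5 + 0) = -4 + 5 = 1)
X(-137, (0*(-5))*((6 + x(-2))*(5 + 2))) - 1*4174224 = √((-137)² + ((0*(-5))*((6 + 1)*(5 + 2)))²) - 1*4174224 = √(18769 + (0*(7*7))²) - 4174224 = √(18769 + (0*49)²) - 4174224 = √(18769 + 0²) - 4174224 = √(18769 + 0) - 4174224 = √18769 - 4174224 = 137 - 4174224 = -4174087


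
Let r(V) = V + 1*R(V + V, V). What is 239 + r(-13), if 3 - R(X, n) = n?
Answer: 242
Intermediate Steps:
R(X, n) = 3 - n
r(V) = 3 (r(V) = V + 1*(3 - V) = V + (3 - V) = 3)
239 + r(-13) = 239 + 3 = 242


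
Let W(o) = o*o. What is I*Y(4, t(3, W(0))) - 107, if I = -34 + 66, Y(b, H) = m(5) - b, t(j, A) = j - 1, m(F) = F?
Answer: -75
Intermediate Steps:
W(o) = o**2
t(j, A) = -1 + j
Y(b, H) = 5 - b
I = 32
I*Y(4, t(3, W(0))) - 107 = 32*(5 - 1*4) - 107 = 32*(5 - 4) - 107 = 32*1 - 107 = 32 - 107 = -75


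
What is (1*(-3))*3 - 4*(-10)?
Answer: 31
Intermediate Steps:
(1*(-3))*3 - 4*(-10) = -3*3 + 40 = -9 + 40 = 31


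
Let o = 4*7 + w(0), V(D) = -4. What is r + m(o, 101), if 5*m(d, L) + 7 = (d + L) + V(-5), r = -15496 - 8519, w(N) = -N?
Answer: -119957/5 ≈ -23991.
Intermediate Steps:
r = -24015
o = 28 (o = 4*7 - 1*0 = 28 + 0 = 28)
m(d, L) = -11/5 + L/5 + d/5 (m(d, L) = -7/5 + ((d + L) - 4)/5 = -7/5 + ((L + d) - 4)/5 = -7/5 + (-4 + L + d)/5 = -7/5 + (-4/5 + L/5 + d/5) = -11/5 + L/5 + d/5)
r + m(o, 101) = -24015 + (-11/5 + (1/5)*101 + (1/5)*28) = -24015 + (-11/5 + 101/5 + 28/5) = -24015 + 118/5 = -119957/5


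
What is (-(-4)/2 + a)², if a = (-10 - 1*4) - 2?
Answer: 196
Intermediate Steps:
a = -16 (a = (-10 - 4) - 2 = -14 - 2 = -16)
(-(-4)/2 + a)² = (-(-4)/2 - 16)² = (-1*(-2) - 16)² = (2 - 16)² = (-14)² = 196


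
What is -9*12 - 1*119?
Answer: -227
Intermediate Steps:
-9*12 - 1*119 = -108 - 119 = -227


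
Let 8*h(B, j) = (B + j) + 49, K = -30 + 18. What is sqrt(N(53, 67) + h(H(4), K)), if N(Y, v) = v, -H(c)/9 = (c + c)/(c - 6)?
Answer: sqrt(1218)/4 ≈ 8.7250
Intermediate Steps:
H(c) = -18*c/(-6 + c) (H(c) = -9*(c + c)/(c - 6) = -9*2*c/(-6 + c) = -18*c/(-6 + c))
K = -12
h(B, j) = 49/8 + B/8 + j/8 (h(B, j) = ((B + j) + 49)/8 = (49 + B + j)/8 = 49/8 + B/8 + j/8)
sqrt(N(53, 67) + h(H(4), K)) = sqrt(67 + (49/8 + (-18*4/(-6 + 4))/8 + (1/8)*(-12))) = sqrt(67 + (49/8 + (-18*4/(-2))/8 - 3/2)) = sqrt(67 + (49/8 + (-18*4*(-1/2))/8 - 3/2)) = sqrt(67 + (49/8 + (1/8)*36 - 3/2)) = sqrt(67 + (49/8 + 9/2 - 3/2)) = sqrt(67 + 73/8) = sqrt(609/8) = sqrt(1218)/4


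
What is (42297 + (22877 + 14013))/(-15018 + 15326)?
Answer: 79187/308 ≈ 257.10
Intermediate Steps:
(42297 + (22877 + 14013))/(-15018 + 15326) = (42297 + 36890)/308 = 79187*(1/308) = 79187/308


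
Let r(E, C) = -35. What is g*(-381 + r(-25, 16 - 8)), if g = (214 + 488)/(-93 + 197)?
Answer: -2808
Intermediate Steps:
g = 27/4 (g = 702/104 = 702*(1/104) = 27/4 ≈ 6.7500)
g*(-381 + r(-25, 16 - 8)) = 27*(-381 - 35)/4 = (27/4)*(-416) = -2808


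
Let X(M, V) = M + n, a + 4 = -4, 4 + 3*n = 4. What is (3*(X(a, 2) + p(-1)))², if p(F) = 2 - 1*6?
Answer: 1296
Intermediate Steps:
n = 0 (n = -4/3 + (⅓)*4 = -4/3 + 4/3 = 0)
a = -8 (a = -4 - 4 = -8)
p(F) = -4 (p(F) = 2 - 6 = -4)
X(M, V) = M (X(M, V) = M + 0 = M)
(3*(X(a, 2) + p(-1)))² = (3*(-8 - 4))² = (3*(-12))² = (-36)² = 1296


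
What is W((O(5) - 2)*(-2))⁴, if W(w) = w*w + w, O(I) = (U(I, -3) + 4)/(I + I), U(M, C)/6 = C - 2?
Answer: 30290889808656/390625 ≈ 7.7545e+7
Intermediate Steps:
U(M, C) = -12 + 6*C (U(M, C) = 6*(C - 2) = 6*(-2 + C) = -12 + 6*C)
O(I) = -13/I (O(I) = ((-12 + 6*(-3)) + 4)/(I + I) = ((-12 - 18) + 4)/((2*I)) = (-30 + 4)*(1/(2*I)) = -13/I)
W(w) = w + w² (W(w) = w² + w = w + w²)
W((O(5) - 2)*(-2))⁴ = (((-13/5 - 2)*(-2))*(1 + (-13/5 - 2)*(-2)))⁴ = ((-23/5*(-2))*(1 - 23/5*(-2)))⁴ = (46*(1 + 46/5)/5)⁴ = ((46/5)*(51/5))⁴ = (2346/25)⁴ = 30290889808656/390625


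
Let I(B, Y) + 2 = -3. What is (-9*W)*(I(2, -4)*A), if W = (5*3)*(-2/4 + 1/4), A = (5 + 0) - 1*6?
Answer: 675/4 ≈ 168.75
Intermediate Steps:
A = -1 (A = 5 - 6 = -1)
I(B, Y) = -5 (I(B, Y) = -2 - 3 = -5)
W = -15/4 (W = 15*(-2*¼ + 1*(¼)) = 15*(-½ + ¼) = 15*(-¼) = -15/4 ≈ -3.7500)
(-9*W)*(I(2, -4)*A) = (-9*(-15/4))*(-5*(-1)) = (135/4)*5 = 675/4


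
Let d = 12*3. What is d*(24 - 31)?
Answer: -252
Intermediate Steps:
d = 36
d*(24 - 31) = 36*(24 - 31) = 36*(-7) = -252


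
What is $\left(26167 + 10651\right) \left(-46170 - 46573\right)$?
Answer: $-3414611774$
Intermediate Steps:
$\left(26167 + 10651\right) \left(-46170 - 46573\right) = 36818 \left(-92743\right) = -3414611774$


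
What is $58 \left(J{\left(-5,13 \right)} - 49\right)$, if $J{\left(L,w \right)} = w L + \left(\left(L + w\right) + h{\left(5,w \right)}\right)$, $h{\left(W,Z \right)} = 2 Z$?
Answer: $-4640$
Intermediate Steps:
$J{\left(L,w \right)} = L + 3 w + L w$ ($J{\left(L,w \right)} = w L + \left(\left(L + w\right) + 2 w\right) = L w + \left(L + 3 w\right) = L + 3 w + L w$)
$58 \left(J{\left(-5,13 \right)} - 49\right) = 58 \left(\left(-5 + 3 \cdot 13 - 65\right) - 49\right) = 58 \left(\left(-5 + 39 - 65\right) - 49\right) = 58 \left(-31 - 49\right) = 58 \left(-80\right) = -4640$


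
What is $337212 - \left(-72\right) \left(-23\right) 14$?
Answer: $314028$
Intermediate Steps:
$337212 - \left(-72\right) \left(-23\right) 14 = 337212 - 1656 \cdot 14 = 337212 - 23184 = 314028$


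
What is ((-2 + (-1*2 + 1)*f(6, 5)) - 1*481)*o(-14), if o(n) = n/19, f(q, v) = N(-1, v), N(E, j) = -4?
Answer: 6706/19 ≈ 352.95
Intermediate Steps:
f(q, v) = -4
o(n) = n/19 (o(n) = n*(1/19) = n/19)
((-2 + (-1*2 + 1)*f(6, 5)) - 1*481)*o(-14) = ((-2 + (-1*2 + 1)*(-4)) - 1*481)*((1/19)*(-14)) = ((-2 + (-2 + 1)*(-4)) - 481)*(-14/19) = ((-2 - 1*(-4)) - 481)*(-14/19) = ((-2 + 4) - 481)*(-14/19) = (2 - 481)*(-14/19) = -479*(-14/19) = 6706/19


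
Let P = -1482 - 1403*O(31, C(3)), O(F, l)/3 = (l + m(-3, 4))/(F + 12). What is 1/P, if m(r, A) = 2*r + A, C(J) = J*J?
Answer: -43/93189 ≈ -0.00046143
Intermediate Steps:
C(J) = J**2
m(r, A) = A + 2*r
O(F, l) = 3*(-2 + l)/(12 + F) (O(F, l) = 3*((l + (4 + 2*(-3)))/(F + 12)) = 3*((l + (4 - 6))/(12 + F)) = 3*((l - 2)/(12 + F)) = 3*((-2 + l)/(12 + F)) = 3*(-2 + l)/(12 + F))
P = -93189/43 (P = -1482 - 4209*(-2 + 3**2)/(12 + 31) = -1482 - 4209*(-2 + 9)/43 = -1482 - 4209*7/43 = -1482 - 1403*21/43 = -1482 - 29463/43 = -93189/43 ≈ -2167.2)
1/P = 1/(-93189/43) = -43/93189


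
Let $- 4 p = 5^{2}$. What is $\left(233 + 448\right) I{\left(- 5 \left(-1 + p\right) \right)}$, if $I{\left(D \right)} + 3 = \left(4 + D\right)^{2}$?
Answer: $\frac{17619513}{16} \approx 1.1012 \cdot 10^{6}$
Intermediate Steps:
$p = - \frac{25}{4}$ ($p = - \frac{5^{2}}{4} = \left(- \frac{1}{4}\right) 25 = - \frac{25}{4} \approx -6.25$)
$I{\left(D \right)} = -3 + \left(4 + D\right)^{2}$
$\left(233 + 448\right) I{\left(- 5 \left(-1 + p\right) \right)} = \left(233 + 448\right) \left(-3 + \left(4 - 5 \left(-1 - \frac{25}{4}\right)\right)^{2}\right) = 681 \left(-3 + \left(4 - - \frac{145}{4}\right)^{2}\right) = 681 \left(-3 + \left(4 + \frac{145}{4}\right)^{2}\right) = 681 \left(-3 + \left(\frac{161}{4}\right)^{2}\right) = 681 \left(-3 + \frac{25921}{16}\right) = 681 \cdot \frac{25873}{16} = \frac{17619513}{16}$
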